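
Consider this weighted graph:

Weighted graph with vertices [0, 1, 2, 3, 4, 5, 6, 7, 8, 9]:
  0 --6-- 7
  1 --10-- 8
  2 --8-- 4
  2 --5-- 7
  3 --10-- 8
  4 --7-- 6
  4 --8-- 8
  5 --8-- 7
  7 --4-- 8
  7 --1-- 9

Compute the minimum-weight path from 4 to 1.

Using Dijkstra's algorithm from vertex 4:
Shortest path: 4 -> 8 -> 1
Total weight: 8 + 10 = 18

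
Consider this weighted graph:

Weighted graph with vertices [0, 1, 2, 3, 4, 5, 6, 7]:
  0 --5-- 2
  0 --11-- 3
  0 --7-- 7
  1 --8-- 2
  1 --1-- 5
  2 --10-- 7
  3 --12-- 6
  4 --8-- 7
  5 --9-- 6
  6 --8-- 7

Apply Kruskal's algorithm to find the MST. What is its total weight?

Applying Kruskal's algorithm (sort edges by weight, add if no cycle):
  Add (1,5) w=1
  Add (0,2) w=5
  Add (0,7) w=7
  Add (1,2) w=8
  Add (4,7) w=8
  Add (6,7) w=8
  Skip (5,6) w=9 (creates cycle)
  Skip (2,7) w=10 (creates cycle)
  Add (0,3) w=11
  Skip (3,6) w=12 (creates cycle)
MST weight = 48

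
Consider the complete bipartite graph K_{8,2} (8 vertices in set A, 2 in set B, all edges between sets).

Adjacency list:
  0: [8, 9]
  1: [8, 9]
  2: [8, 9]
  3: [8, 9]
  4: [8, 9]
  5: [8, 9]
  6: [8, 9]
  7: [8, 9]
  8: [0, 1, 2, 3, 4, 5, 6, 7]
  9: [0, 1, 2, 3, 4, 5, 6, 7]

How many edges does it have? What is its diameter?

K_{8,2} has 8 * 2 = 16 edges.
Any vertex reaches any opposite-side vertex in 1 step; same-side vertices reach in 2 steps via any opposite-side vertex.
Diameter = 2.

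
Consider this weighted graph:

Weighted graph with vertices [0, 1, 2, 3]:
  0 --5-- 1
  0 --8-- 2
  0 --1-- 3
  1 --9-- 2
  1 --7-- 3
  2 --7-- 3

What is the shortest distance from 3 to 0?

Using Dijkstra's algorithm from vertex 3:
Shortest path: 3 -> 0
Total weight: 1 = 1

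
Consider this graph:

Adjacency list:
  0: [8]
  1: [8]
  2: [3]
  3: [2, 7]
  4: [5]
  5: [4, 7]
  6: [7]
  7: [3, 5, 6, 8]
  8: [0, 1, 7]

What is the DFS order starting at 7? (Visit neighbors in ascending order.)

DFS from vertex 7 (neighbors processed in ascending order):
Visit order: 7, 3, 2, 5, 4, 6, 8, 0, 1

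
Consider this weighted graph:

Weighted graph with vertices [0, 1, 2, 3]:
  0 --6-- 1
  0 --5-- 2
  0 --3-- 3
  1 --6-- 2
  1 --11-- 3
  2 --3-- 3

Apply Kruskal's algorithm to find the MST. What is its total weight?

Applying Kruskal's algorithm (sort edges by weight, add if no cycle):
  Add (0,3) w=3
  Add (2,3) w=3
  Skip (0,2) w=5 (creates cycle)
  Add (0,1) w=6
  Skip (1,2) w=6 (creates cycle)
  Skip (1,3) w=11 (creates cycle)
MST weight = 12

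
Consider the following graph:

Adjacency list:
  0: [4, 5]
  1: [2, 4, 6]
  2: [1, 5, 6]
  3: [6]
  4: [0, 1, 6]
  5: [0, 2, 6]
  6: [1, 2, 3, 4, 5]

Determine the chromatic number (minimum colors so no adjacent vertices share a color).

The graph has a maximum clique of size 3 (lower bound on chromatic number).
A valid 3-coloring: {0: 0, 1: 1, 2: 2, 3: 1, 4: 2, 5: 1, 6: 0}.
Chromatic number = 3.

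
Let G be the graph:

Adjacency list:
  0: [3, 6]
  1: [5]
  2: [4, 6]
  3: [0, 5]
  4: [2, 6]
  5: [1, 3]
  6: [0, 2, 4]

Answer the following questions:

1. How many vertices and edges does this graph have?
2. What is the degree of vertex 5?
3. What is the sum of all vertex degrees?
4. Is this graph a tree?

Count: 7 vertices, 7 edges.
Vertex 5 has neighbors [1, 3], degree = 2.
Handshaking lemma: 2 * 7 = 14.
A tree on 7 vertices has 6 edges. This graph has 7 edges (1 extra). Not a tree.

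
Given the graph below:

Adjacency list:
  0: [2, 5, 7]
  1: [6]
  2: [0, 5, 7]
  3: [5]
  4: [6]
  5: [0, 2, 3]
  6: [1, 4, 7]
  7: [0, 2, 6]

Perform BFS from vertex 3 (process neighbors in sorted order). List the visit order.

BFS from vertex 3 (neighbors processed in ascending order):
Visit order: 3, 5, 0, 2, 7, 6, 1, 4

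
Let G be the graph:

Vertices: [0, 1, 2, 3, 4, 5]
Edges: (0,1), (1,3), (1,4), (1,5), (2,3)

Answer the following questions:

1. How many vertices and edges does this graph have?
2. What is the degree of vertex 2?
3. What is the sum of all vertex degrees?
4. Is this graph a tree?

Count: 6 vertices, 5 edges.
Vertex 2 has neighbors [3], degree = 1.
Handshaking lemma: 2 * 5 = 10.
A graph is a tree iff it is connected and has exactly n-1 edges. This graph is connected (all 6 vertices in one component) and has 6-1 = 5 edges. It is a tree.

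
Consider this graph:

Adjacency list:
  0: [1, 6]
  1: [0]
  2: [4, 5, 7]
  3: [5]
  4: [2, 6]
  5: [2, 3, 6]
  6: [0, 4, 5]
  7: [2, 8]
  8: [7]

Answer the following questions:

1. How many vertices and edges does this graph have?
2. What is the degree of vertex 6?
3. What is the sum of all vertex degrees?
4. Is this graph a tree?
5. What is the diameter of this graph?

Count: 9 vertices, 9 edges.
Vertex 6 has neighbors [0, 4, 5], degree = 3.
Handshaking lemma: 2 * 9 = 18.
A tree on 9 vertices has 8 edges. This graph has 9 edges (1 extra). Not a tree.
Diameter (longest shortest path) = 6.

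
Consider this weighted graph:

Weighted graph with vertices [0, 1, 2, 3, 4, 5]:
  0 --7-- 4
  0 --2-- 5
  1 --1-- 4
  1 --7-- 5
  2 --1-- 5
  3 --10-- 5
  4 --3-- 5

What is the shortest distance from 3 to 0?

Using Dijkstra's algorithm from vertex 3:
Shortest path: 3 -> 5 -> 0
Total weight: 10 + 2 = 12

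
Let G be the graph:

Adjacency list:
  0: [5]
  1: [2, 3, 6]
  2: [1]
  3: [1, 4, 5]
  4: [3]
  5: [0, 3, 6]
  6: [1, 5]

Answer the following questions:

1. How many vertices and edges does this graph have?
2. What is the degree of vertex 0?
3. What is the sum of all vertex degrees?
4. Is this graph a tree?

Count: 7 vertices, 7 edges.
Vertex 0 has neighbors [5], degree = 1.
Handshaking lemma: 2 * 7 = 14.
A tree on 7 vertices has 6 edges. This graph has 7 edges (1 extra). Not a tree.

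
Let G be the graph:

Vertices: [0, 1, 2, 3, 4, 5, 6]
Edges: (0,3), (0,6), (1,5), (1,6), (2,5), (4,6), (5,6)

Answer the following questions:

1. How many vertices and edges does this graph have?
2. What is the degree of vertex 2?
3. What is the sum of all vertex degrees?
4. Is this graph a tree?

Count: 7 vertices, 7 edges.
Vertex 2 has neighbors [5], degree = 1.
Handshaking lemma: 2 * 7 = 14.
A tree on 7 vertices has 6 edges. This graph has 7 edges (1 extra). Not a tree.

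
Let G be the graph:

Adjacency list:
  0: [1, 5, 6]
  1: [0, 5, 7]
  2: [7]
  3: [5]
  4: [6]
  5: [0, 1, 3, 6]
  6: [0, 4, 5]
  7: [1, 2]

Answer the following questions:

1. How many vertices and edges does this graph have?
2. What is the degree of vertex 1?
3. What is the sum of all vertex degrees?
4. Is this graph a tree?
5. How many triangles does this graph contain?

Count: 8 vertices, 9 edges.
Vertex 1 has neighbors [0, 5, 7], degree = 3.
Handshaking lemma: 2 * 9 = 18.
A tree on 8 vertices has 7 edges. This graph has 9 edges (2 extra). Not a tree.
Number of triangles = 2.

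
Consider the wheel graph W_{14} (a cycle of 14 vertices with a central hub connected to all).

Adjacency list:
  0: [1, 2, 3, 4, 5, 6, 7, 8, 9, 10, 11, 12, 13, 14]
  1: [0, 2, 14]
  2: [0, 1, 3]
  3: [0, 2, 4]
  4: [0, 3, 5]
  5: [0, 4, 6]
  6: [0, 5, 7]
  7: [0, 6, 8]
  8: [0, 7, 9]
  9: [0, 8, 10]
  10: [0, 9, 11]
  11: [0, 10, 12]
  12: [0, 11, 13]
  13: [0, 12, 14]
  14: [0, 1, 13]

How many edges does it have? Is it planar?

Wheel graph W_{14}: 14 cycle edges + 14 spoke edges = 28 edges.
Total vertices: 15.
The graph is planar.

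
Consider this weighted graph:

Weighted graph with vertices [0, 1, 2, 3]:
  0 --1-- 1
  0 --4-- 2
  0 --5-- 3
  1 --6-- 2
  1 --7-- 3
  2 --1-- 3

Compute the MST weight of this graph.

Applying Kruskal's algorithm (sort edges by weight, add if no cycle):
  Add (0,1) w=1
  Add (2,3) w=1
  Add (0,2) w=4
  Skip (0,3) w=5 (creates cycle)
  Skip (1,2) w=6 (creates cycle)
  Skip (1,3) w=7 (creates cycle)
MST weight = 6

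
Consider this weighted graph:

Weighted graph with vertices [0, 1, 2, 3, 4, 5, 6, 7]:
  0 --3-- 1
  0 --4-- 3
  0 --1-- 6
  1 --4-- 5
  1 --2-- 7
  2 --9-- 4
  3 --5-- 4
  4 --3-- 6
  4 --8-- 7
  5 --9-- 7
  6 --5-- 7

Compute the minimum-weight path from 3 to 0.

Using Dijkstra's algorithm from vertex 3:
Shortest path: 3 -> 0
Total weight: 4 = 4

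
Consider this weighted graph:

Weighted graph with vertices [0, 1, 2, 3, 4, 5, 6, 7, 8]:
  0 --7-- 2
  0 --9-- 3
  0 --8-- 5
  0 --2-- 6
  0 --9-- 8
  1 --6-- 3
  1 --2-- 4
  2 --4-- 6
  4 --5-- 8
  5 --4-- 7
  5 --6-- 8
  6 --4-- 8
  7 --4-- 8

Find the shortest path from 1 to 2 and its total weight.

Using Dijkstra's algorithm from vertex 1:
Shortest path: 1 -> 4 -> 8 -> 6 -> 2
Total weight: 2 + 5 + 4 + 4 = 15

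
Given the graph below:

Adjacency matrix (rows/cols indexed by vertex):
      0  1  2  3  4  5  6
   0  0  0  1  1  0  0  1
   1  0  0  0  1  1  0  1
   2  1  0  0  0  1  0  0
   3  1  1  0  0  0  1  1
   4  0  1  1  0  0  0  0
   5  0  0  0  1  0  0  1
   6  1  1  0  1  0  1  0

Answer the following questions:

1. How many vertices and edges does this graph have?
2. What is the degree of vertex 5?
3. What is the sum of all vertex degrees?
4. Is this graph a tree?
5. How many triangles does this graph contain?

Count: 7 vertices, 10 edges.
Vertex 5 has neighbors [3, 6], degree = 2.
Handshaking lemma: 2 * 10 = 20.
A tree on 7 vertices has 6 edges. This graph has 10 edges (4 extra). Not a tree.
Number of triangles = 3.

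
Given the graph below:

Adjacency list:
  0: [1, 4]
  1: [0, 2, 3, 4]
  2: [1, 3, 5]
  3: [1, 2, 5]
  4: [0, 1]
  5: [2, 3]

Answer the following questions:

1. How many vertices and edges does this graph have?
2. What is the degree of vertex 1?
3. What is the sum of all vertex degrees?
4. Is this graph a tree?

Count: 6 vertices, 8 edges.
Vertex 1 has neighbors [0, 2, 3, 4], degree = 4.
Handshaking lemma: 2 * 8 = 16.
A tree on 6 vertices has 5 edges. This graph has 8 edges (3 extra). Not a tree.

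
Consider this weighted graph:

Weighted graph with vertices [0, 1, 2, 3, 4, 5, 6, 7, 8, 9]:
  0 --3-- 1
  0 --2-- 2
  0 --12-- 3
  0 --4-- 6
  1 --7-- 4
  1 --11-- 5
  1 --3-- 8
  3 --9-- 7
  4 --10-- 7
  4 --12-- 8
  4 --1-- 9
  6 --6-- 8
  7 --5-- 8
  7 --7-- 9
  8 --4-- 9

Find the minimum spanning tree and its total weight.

Applying Kruskal's algorithm (sort edges by weight, add if no cycle):
  Add (4,9) w=1
  Add (0,2) w=2
  Add (0,1) w=3
  Add (1,8) w=3
  Add (0,6) w=4
  Add (8,9) w=4
  Add (7,8) w=5
  Skip (6,8) w=6 (creates cycle)
  Skip (1,4) w=7 (creates cycle)
  Skip (7,9) w=7 (creates cycle)
  Add (3,7) w=9
  Skip (4,7) w=10 (creates cycle)
  Add (1,5) w=11
  Skip (0,3) w=12 (creates cycle)
  Skip (4,8) w=12 (creates cycle)
MST weight = 42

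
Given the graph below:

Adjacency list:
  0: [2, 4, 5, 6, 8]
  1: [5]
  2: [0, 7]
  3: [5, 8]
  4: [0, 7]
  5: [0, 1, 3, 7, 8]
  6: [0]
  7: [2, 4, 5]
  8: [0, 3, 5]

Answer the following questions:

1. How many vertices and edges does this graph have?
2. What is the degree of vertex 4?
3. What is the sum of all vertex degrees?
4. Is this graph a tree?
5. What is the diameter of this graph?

Count: 9 vertices, 12 edges.
Vertex 4 has neighbors [0, 7], degree = 2.
Handshaking lemma: 2 * 12 = 24.
A tree on 9 vertices has 8 edges. This graph has 12 edges (4 extra). Not a tree.
Diameter (longest shortest path) = 3.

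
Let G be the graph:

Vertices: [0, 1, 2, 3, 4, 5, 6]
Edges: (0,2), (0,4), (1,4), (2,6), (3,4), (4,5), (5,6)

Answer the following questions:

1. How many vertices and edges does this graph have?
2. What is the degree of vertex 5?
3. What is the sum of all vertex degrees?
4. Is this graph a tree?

Count: 7 vertices, 7 edges.
Vertex 5 has neighbors [4, 6], degree = 2.
Handshaking lemma: 2 * 7 = 14.
A tree on 7 vertices has 6 edges. This graph has 7 edges (1 extra). Not a tree.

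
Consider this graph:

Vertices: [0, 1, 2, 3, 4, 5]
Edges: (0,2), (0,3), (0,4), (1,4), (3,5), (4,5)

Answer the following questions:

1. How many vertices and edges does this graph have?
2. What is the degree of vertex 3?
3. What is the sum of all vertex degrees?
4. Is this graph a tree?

Count: 6 vertices, 6 edges.
Vertex 3 has neighbors [0, 5], degree = 2.
Handshaking lemma: 2 * 6 = 12.
A tree on 6 vertices has 5 edges. This graph has 6 edges (1 extra). Not a tree.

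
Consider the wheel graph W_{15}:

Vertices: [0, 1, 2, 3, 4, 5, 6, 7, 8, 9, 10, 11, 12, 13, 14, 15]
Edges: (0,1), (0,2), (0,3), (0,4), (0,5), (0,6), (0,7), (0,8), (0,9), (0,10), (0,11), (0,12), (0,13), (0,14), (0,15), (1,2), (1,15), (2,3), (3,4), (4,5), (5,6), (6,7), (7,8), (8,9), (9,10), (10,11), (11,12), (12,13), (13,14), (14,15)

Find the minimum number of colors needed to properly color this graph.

W_{15} = C_{15} plus a hub adjacent to every cycle vertex.
The outer cycle needs 3 colors (odd cycle); the hub is adjacent to all of them so needs a fresh color.
Chromatic number = 3 + 1 = 4.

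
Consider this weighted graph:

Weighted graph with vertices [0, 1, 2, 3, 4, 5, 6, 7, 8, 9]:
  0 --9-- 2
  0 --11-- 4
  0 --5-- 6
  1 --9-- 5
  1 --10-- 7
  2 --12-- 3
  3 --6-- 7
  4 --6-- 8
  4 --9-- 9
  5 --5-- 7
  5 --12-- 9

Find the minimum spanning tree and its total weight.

Applying Kruskal's algorithm (sort edges by weight, add if no cycle):
  Add (0,6) w=5
  Add (5,7) w=5
  Add (3,7) w=6
  Add (4,8) w=6
  Add (0,2) w=9
  Add (1,5) w=9
  Add (4,9) w=9
  Skip (1,7) w=10 (creates cycle)
  Add (0,4) w=11
  Add (2,3) w=12
  Skip (5,9) w=12 (creates cycle)
MST weight = 72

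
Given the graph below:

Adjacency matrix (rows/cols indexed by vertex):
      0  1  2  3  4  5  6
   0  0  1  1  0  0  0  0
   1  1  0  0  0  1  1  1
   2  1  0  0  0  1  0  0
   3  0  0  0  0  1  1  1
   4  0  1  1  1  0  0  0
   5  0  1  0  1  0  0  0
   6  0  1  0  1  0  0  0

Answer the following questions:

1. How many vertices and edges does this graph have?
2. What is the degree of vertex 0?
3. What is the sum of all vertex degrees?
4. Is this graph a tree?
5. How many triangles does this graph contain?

Count: 7 vertices, 9 edges.
Vertex 0 has neighbors [1, 2], degree = 2.
Handshaking lemma: 2 * 9 = 18.
A tree on 7 vertices has 6 edges. This graph has 9 edges (3 extra). Not a tree.
Number of triangles = 0.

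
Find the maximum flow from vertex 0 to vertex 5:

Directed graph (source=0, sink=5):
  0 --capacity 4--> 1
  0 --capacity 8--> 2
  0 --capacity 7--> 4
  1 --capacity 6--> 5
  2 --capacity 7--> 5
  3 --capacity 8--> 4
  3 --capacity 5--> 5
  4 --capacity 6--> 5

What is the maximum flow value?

Computing max flow:
  Flow on (0->1): 4/4
  Flow on (0->2): 7/8
  Flow on (0->4): 6/7
  Flow on (1->5): 4/6
  Flow on (2->5): 7/7
  Flow on (4->5): 6/6
Maximum flow = 17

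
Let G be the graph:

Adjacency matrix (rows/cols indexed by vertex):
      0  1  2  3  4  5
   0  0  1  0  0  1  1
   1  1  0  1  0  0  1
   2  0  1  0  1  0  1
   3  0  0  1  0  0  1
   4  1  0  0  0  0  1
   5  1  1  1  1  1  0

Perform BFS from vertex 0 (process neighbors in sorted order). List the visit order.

BFS from vertex 0 (neighbors processed in ascending order):
Visit order: 0, 1, 4, 5, 2, 3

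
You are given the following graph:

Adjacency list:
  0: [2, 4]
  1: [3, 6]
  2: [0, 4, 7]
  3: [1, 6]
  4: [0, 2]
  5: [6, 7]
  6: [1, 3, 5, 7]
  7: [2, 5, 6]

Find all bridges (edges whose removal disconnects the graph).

A bridge is an edge whose removal increases the number of connected components.
Bridges found: (2,7)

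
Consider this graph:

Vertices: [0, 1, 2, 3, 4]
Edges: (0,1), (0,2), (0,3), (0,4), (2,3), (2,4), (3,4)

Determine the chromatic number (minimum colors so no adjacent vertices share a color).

The graph has a maximum clique of size 4 (lower bound on chromatic number).
A valid 4-coloring: {0: 0, 1: 1, 2: 1, 3: 2, 4: 3}.
Chromatic number = 4.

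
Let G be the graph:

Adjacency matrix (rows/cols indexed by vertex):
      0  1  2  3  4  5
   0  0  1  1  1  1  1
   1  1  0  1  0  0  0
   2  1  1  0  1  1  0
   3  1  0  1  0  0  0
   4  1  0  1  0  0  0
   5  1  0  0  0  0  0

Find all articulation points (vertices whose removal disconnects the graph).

An articulation point is a vertex whose removal disconnects the graph.
Articulation points: [0]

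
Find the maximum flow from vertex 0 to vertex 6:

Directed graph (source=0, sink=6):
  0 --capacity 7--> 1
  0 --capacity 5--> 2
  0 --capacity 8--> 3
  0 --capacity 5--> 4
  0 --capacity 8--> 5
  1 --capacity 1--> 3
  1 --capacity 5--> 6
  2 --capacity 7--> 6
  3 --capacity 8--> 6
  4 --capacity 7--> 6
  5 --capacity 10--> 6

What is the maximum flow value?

Computing max flow:
  Flow on (0->1): 6/7
  Flow on (0->2): 5/5
  Flow on (0->3): 7/8
  Flow on (0->4): 5/5
  Flow on (0->5): 8/8
  Flow on (1->3): 1/1
  Flow on (1->6): 5/5
  Flow on (2->6): 5/7
  Flow on (3->6): 8/8
  Flow on (4->6): 5/7
  Flow on (5->6): 8/10
Maximum flow = 31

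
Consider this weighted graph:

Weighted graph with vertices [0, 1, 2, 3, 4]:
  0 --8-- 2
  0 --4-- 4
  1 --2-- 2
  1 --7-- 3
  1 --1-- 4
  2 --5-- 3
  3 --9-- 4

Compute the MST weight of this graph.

Applying Kruskal's algorithm (sort edges by weight, add if no cycle):
  Add (1,4) w=1
  Add (1,2) w=2
  Add (0,4) w=4
  Add (2,3) w=5
  Skip (1,3) w=7 (creates cycle)
  Skip (0,2) w=8 (creates cycle)
  Skip (3,4) w=9 (creates cycle)
MST weight = 12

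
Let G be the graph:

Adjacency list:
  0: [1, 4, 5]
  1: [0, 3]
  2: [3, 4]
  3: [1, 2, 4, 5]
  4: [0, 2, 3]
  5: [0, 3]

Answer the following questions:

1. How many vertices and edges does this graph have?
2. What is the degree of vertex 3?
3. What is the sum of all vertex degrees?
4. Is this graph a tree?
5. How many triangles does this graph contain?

Count: 6 vertices, 8 edges.
Vertex 3 has neighbors [1, 2, 4, 5], degree = 4.
Handshaking lemma: 2 * 8 = 16.
A tree on 6 vertices has 5 edges. This graph has 8 edges (3 extra). Not a tree.
Number of triangles = 1.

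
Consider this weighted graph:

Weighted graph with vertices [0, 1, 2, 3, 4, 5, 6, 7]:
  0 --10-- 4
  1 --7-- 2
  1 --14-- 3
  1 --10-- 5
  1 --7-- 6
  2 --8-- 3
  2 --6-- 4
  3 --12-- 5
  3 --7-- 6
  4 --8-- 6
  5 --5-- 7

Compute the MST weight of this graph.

Applying Kruskal's algorithm (sort edges by weight, add if no cycle):
  Add (5,7) w=5
  Add (2,4) w=6
  Add (1,2) w=7
  Add (1,6) w=7
  Add (3,6) w=7
  Skip (2,3) w=8 (creates cycle)
  Skip (4,6) w=8 (creates cycle)
  Add (0,4) w=10
  Add (1,5) w=10
  Skip (3,5) w=12 (creates cycle)
  Skip (1,3) w=14 (creates cycle)
MST weight = 52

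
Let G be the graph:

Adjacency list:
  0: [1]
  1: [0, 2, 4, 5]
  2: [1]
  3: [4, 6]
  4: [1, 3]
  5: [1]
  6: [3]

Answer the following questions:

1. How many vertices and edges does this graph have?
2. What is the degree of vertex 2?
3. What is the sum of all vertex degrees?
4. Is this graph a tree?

Count: 7 vertices, 6 edges.
Vertex 2 has neighbors [1], degree = 1.
Handshaking lemma: 2 * 6 = 12.
A graph is a tree iff it is connected and has exactly n-1 edges. This graph is connected (all 7 vertices in one component) and has 7-1 = 6 edges. It is a tree.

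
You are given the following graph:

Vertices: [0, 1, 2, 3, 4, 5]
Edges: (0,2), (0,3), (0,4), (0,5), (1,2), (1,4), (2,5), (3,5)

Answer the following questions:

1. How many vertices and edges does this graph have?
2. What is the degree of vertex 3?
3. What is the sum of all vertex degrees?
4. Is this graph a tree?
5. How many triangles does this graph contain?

Count: 6 vertices, 8 edges.
Vertex 3 has neighbors [0, 5], degree = 2.
Handshaking lemma: 2 * 8 = 16.
A tree on 6 vertices has 5 edges. This graph has 8 edges (3 extra). Not a tree.
Number of triangles = 2.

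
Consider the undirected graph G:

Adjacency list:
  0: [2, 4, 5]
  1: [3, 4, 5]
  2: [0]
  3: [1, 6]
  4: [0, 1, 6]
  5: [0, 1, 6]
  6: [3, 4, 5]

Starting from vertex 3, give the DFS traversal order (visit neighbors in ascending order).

DFS from vertex 3 (neighbors processed in ascending order):
Visit order: 3, 1, 4, 0, 2, 5, 6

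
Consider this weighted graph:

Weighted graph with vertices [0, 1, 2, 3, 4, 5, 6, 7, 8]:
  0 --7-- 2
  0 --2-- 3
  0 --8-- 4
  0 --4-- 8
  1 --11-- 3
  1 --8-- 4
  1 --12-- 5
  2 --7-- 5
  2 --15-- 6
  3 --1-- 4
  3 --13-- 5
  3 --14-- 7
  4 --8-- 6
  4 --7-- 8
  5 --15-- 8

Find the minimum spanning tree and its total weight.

Applying Kruskal's algorithm (sort edges by weight, add if no cycle):
  Add (3,4) w=1
  Add (0,3) w=2
  Add (0,8) w=4
  Add (0,2) w=7
  Add (2,5) w=7
  Skip (4,8) w=7 (creates cycle)
  Skip (0,4) w=8 (creates cycle)
  Add (1,4) w=8
  Add (4,6) w=8
  Skip (1,3) w=11 (creates cycle)
  Skip (1,5) w=12 (creates cycle)
  Skip (3,5) w=13 (creates cycle)
  Add (3,7) w=14
  Skip (2,6) w=15 (creates cycle)
  Skip (5,8) w=15 (creates cycle)
MST weight = 51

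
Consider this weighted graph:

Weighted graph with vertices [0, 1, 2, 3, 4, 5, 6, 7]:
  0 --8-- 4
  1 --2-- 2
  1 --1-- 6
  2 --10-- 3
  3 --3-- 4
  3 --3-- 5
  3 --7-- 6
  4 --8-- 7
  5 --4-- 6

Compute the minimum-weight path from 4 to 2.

Using Dijkstra's algorithm from vertex 4:
Shortest path: 4 -> 3 -> 2
Total weight: 3 + 10 = 13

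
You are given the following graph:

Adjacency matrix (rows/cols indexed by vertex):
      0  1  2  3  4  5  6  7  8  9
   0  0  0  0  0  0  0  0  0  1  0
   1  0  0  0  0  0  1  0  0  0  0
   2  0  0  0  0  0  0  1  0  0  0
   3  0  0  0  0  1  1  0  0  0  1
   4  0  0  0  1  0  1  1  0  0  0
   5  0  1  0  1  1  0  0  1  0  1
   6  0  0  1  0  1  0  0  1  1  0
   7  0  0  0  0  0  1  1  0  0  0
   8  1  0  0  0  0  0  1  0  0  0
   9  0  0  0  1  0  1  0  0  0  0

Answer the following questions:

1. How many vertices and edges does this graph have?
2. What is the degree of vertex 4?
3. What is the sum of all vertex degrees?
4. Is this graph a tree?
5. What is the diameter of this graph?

Count: 10 vertices, 12 edges.
Vertex 4 has neighbors [3, 5, 6], degree = 3.
Handshaking lemma: 2 * 12 = 24.
A tree on 10 vertices has 9 edges. This graph has 12 edges (3 extra). Not a tree.
Diameter (longest shortest path) = 5.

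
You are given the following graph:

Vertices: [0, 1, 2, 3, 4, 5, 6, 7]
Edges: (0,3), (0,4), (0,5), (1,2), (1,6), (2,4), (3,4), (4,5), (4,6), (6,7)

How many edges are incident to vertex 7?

Vertex 7 has neighbors [6], so deg(7) = 1.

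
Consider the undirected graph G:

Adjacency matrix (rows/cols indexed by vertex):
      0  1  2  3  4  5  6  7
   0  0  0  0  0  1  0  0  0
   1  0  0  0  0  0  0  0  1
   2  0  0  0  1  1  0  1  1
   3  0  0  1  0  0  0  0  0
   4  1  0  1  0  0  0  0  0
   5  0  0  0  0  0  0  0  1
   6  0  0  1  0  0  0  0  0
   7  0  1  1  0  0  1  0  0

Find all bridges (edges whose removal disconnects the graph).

A bridge is an edge whose removal increases the number of connected components.
Bridges found: (0,4), (1,7), (2,3), (2,4), (2,6), (2,7), (5,7)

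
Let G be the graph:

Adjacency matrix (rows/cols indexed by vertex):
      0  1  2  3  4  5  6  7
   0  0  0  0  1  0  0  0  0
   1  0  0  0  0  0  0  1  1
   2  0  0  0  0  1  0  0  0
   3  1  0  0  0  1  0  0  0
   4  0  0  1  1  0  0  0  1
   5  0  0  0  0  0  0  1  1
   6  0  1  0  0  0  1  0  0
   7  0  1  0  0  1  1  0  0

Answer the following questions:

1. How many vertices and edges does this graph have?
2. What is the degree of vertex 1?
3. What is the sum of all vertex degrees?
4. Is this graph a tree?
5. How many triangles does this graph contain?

Count: 8 vertices, 8 edges.
Vertex 1 has neighbors [6, 7], degree = 2.
Handshaking lemma: 2 * 8 = 16.
A tree on 8 vertices has 7 edges. This graph has 8 edges (1 extra). Not a tree.
Number of triangles = 0.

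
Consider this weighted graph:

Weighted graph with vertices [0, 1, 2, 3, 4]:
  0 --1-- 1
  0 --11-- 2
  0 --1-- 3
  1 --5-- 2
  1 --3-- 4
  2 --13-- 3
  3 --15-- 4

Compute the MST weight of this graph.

Applying Kruskal's algorithm (sort edges by weight, add if no cycle):
  Add (0,1) w=1
  Add (0,3) w=1
  Add (1,4) w=3
  Add (1,2) w=5
  Skip (0,2) w=11 (creates cycle)
  Skip (2,3) w=13 (creates cycle)
  Skip (3,4) w=15 (creates cycle)
MST weight = 10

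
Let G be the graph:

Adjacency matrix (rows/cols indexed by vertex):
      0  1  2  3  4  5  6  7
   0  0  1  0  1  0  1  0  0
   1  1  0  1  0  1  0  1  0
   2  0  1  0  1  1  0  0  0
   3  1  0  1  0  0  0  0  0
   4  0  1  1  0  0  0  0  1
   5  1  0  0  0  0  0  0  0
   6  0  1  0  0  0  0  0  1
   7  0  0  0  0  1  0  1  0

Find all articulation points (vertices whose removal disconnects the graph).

An articulation point is a vertex whose removal disconnects the graph.
Articulation points: [0]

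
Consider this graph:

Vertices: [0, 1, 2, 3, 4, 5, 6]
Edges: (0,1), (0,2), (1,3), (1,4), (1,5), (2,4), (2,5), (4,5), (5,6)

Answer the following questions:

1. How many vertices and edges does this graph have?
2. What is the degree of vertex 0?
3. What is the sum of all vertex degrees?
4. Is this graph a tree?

Count: 7 vertices, 9 edges.
Vertex 0 has neighbors [1, 2], degree = 2.
Handshaking lemma: 2 * 9 = 18.
A tree on 7 vertices has 6 edges. This graph has 9 edges (3 extra). Not a tree.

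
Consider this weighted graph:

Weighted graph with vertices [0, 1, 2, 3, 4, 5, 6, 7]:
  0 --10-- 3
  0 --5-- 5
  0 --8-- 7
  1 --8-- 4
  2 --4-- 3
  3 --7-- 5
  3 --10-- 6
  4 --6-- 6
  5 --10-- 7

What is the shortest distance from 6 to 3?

Using Dijkstra's algorithm from vertex 6:
Shortest path: 6 -> 3
Total weight: 10 = 10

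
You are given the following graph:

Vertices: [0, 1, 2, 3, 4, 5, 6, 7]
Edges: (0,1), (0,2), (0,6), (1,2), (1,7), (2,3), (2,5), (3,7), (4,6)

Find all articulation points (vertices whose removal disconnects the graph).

An articulation point is a vertex whose removal disconnects the graph.
Articulation points: [0, 2, 6]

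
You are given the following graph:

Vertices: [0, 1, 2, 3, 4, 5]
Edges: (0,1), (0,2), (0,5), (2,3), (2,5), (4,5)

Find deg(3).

Vertex 3 has neighbors [2], so deg(3) = 1.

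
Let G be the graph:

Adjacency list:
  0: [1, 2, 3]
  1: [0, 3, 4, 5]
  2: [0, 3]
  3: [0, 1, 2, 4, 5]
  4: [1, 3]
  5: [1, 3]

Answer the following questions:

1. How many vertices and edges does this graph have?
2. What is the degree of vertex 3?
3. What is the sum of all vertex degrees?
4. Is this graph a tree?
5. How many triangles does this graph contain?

Count: 6 vertices, 9 edges.
Vertex 3 has neighbors [0, 1, 2, 4, 5], degree = 5.
Handshaking lemma: 2 * 9 = 18.
A tree on 6 vertices has 5 edges. This graph has 9 edges (4 extra). Not a tree.
Number of triangles = 4.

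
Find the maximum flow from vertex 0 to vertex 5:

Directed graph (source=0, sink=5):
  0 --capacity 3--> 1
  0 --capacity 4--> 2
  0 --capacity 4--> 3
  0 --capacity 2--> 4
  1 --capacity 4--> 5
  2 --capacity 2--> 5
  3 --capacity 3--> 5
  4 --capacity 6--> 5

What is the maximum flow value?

Computing max flow:
  Flow on (0->1): 3/3
  Flow on (0->2): 2/4
  Flow on (0->3): 3/4
  Flow on (0->4): 2/2
  Flow on (1->5): 3/4
  Flow on (2->5): 2/2
  Flow on (3->5): 3/3
  Flow on (4->5): 2/6
Maximum flow = 10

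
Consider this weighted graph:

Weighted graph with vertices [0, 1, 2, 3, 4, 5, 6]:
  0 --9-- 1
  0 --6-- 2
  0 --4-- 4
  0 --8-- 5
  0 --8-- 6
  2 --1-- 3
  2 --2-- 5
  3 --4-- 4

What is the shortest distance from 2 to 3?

Using Dijkstra's algorithm from vertex 2:
Shortest path: 2 -> 3
Total weight: 1 = 1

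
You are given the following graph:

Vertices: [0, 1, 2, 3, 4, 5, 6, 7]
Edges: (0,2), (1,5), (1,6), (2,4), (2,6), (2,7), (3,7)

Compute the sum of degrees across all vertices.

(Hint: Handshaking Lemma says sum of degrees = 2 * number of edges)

Count edges: 7 edges.
By Handshaking Lemma: sum of degrees = 2 * 7 = 14.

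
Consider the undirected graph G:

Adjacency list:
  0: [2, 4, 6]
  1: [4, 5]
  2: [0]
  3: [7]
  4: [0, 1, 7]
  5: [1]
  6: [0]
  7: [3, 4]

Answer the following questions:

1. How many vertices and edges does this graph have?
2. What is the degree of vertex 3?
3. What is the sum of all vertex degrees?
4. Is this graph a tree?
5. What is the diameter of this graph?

Count: 8 vertices, 7 edges.
Vertex 3 has neighbors [7], degree = 1.
Handshaking lemma: 2 * 7 = 14.
A graph is a tree iff it is connected and has exactly n-1 edges. This graph is connected (all 8 vertices in one component) and has 8-1 = 7 edges. It is a tree.
Diameter (longest shortest path) = 4.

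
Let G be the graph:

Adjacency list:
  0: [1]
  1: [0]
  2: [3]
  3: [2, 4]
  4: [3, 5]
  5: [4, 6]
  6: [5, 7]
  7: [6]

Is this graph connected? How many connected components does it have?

Checking connectivity: the graph has 2 connected component(s).
Components: [[0, 1], [2, 3, 4, 5, 6, 7]]. The graph is NOT connected.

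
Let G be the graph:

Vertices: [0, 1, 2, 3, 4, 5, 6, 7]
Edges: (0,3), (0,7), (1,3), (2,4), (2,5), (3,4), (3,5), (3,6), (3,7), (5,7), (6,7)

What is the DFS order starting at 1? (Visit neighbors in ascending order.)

DFS from vertex 1 (neighbors processed in ascending order):
Visit order: 1, 3, 0, 7, 5, 2, 4, 6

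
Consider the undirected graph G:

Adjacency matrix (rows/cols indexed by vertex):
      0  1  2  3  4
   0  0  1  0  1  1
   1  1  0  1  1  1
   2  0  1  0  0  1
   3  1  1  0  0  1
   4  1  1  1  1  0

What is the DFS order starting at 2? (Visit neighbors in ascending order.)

DFS from vertex 2 (neighbors processed in ascending order):
Visit order: 2, 1, 0, 3, 4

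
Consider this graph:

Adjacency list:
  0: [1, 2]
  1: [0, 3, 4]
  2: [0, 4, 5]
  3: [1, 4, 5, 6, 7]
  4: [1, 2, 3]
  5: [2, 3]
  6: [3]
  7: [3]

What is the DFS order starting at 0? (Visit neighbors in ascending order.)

DFS from vertex 0 (neighbors processed in ascending order):
Visit order: 0, 1, 3, 4, 2, 5, 6, 7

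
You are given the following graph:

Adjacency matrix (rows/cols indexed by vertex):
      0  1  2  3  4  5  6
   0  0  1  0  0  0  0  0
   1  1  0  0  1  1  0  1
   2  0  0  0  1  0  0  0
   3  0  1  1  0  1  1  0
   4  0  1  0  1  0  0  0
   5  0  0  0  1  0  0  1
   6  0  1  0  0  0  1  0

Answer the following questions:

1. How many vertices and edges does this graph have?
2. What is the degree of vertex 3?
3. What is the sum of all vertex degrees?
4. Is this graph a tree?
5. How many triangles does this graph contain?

Count: 7 vertices, 8 edges.
Vertex 3 has neighbors [1, 2, 4, 5], degree = 4.
Handshaking lemma: 2 * 8 = 16.
A tree on 7 vertices has 6 edges. This graph has 8 edges (2 extra). Not a tree.
Number of triangles = 1.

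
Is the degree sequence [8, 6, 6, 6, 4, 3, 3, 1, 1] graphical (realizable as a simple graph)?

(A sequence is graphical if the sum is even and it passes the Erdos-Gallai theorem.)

Sum of degrees = 38. Sum is even but fails Erdos-Gallai. The sequence is NOT graphical.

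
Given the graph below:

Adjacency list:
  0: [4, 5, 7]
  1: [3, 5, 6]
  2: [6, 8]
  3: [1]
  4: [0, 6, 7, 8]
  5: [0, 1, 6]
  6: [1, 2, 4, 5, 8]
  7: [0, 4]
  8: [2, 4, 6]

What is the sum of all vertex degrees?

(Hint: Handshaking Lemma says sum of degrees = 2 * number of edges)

Count edges: 13 edges.
By Handshaking Lemma: sum of degrees = 2 * 13 = 26.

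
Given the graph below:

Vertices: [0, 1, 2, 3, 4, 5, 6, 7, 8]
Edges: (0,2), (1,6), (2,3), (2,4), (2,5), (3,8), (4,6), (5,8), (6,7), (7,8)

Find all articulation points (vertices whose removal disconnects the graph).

An articulation point is a vertex whose removal disconnects the graph.
Articulation points: [2, 6]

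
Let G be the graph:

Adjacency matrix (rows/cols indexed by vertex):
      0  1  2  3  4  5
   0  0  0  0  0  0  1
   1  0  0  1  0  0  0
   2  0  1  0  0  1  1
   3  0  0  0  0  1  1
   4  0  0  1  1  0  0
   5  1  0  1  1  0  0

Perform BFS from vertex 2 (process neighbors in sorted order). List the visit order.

BFS from vertex 2 (neighbors processed in ascending order):
Visit order: 2, 1, 4, 5, 3, 0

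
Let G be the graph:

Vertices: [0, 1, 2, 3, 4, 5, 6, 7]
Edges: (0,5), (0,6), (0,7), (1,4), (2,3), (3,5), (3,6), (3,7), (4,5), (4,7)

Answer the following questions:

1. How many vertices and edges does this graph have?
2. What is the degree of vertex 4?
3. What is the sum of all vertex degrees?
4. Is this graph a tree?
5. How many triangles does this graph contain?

Count: 8 vertices, 10 edges.
Vertex 4 has neighbors [1, 5, 7], degree = 3.
Handshaking lemma: 2 * 10 = 20.
A tree on 8 vertices has 7 edges. This graph has 10 edges (3 extra). Not a tree.
Number of triangles = 0.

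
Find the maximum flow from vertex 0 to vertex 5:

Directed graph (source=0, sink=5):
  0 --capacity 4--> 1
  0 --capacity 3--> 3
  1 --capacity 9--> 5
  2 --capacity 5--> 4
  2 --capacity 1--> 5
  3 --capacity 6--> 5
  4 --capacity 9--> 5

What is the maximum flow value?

Computing max flow:
  Flow on (0->1): 4/4
  Flow on (0->3): 3/3
  Flow on (1->5): 4/9
  Flow on (3->5): 3/6
Maximum flow = 7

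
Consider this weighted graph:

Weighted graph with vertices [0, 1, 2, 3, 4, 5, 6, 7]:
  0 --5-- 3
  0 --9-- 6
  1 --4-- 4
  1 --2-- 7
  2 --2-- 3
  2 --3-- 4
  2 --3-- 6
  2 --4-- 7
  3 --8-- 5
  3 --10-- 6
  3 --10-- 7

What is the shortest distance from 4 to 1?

Using Dijkstra's algorithm from vertex 4:
Shortest path: 4 -> 1
Total weight: 4 = 4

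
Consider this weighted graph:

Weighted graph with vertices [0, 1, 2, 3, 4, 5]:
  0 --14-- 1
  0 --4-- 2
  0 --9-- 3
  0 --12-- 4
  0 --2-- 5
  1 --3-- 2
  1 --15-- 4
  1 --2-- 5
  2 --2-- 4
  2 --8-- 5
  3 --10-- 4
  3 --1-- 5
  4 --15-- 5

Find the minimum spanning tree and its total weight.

Applying Kruskal's algorithm (sort edges by weight, add if no cycle):
  Add (3,5) w=1
  Add (0,5) w=2
  Add (1,5) w=2
  Add (2,4) w=2
  Add (1,2) w=3
  Skip (0,2) w=4 (creates cycle)
  Skip (2,5) w=8 (creates cycle)
  Skip (0,3) w=9 (creates cycle)
  Skip (3,4) w=10 (creates cycle)
  Skip (0,4) w=12 (creates cycle)
  Skip (0,1) w=14 (creates cycle)
  Skip (1,4) w=15 (creates cycle)
  Skip (4,5) w=15 (creates cycle)
MST weight = 10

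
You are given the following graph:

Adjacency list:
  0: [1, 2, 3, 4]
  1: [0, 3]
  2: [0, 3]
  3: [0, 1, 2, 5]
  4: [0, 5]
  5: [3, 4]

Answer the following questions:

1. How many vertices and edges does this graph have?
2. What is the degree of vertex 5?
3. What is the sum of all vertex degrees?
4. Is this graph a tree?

Count: 6 vertices, 8 edges.
Vertex 5 has neighbors [3, 4], degree = 2.
Handshaking lemma: 2 * 8 = 16.
A tree on 6 vertices has 5 edges. This graph has 8 edges (3 extra). Not a tree.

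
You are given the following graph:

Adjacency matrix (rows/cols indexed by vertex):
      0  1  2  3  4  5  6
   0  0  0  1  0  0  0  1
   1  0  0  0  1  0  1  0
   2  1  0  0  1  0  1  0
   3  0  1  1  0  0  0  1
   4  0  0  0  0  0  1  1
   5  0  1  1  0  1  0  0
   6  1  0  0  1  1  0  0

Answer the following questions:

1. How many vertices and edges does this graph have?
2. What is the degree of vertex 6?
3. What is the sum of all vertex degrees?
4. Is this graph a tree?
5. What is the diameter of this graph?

Count: 7 vertices, 9 edges.
Vertex 6 has neighbors [0, 3, 4], degree = 3.
Handshaking lemma: 2 * 9 = 18.
A tree on 7 vertices has 6 edges. This graph has 9 edges (3 extra). Not a tree.
Diameter (longest shortest path) = 3.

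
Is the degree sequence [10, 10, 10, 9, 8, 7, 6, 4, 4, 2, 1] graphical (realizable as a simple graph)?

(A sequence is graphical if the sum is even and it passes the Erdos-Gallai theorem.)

Sum of degrees = 71. Sum is odd, so the sequence is NOT graphical.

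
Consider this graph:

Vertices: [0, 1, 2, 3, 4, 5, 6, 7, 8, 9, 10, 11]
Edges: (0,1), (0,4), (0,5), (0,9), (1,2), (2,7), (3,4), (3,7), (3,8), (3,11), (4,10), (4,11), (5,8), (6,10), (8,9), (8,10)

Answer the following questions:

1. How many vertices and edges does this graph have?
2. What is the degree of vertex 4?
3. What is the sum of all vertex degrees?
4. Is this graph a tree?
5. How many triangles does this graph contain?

Count: 12 vertices, 16 edges.
Vertex 4 has neighbors [0, 3, 10, 11], degree = 4.
Handshaking lemma: 2 * 16 = 32.
A tree on 12 vertices has 11 edges. This graph has 16 edges (5 extra). Not a tree.
Number of triangles = 1.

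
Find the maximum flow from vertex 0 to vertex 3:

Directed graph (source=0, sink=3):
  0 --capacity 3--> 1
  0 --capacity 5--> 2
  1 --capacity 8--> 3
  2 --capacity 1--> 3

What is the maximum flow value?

Computing max flow:
  Flow on (0->1): 3/3
  Flow on (0->2): 1/5
  Flow on (1->3): 3/8
  Flow on (2->3): 1/1
Maximum flow = 4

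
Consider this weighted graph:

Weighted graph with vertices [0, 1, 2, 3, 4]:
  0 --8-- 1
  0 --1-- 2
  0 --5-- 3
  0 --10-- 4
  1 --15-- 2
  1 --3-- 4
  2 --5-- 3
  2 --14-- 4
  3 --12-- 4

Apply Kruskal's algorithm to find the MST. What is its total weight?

Applying Kruskal's algorithm (sort edges by weight, add if no cycle):
  Add (0,2) w=1
  Add (1,4) w=3
  Add (0,3) w=5
  Skip (2,3) w=5 (creates cycle)
  Add (0,1) w=8
  Skip (0,4) w=10 (creates cycle)
  Skip (3,4) w=12 (creates cycle)
  Skip (2,4) w=14 (creates cycle)
  Skip (1,2) w=15 (creates cycle)
MST weight = 17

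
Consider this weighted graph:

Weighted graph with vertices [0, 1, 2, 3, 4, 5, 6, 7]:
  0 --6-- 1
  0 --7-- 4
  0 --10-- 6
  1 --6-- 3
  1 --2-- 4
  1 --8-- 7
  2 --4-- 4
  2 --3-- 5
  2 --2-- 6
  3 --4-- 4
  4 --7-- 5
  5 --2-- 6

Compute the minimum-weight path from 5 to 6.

Using Dijkstra's algorithm from vertex 5:
Shortest path: 5 -> 6
Total weight: 2 = 2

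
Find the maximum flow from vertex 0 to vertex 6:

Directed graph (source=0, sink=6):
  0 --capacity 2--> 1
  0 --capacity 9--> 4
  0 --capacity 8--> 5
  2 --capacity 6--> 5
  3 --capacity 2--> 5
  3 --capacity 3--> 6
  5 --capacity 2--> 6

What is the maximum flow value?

Computing max flow:
  Flow on (0->5): 2/8
  Flow on (5->6): 2/2
Maximum flow = 2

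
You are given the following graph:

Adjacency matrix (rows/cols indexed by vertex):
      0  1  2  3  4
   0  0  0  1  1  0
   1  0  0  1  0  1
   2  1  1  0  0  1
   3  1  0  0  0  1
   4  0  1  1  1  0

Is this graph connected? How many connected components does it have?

Checking connectivity: the graph has 1 connected component(s).
All vertices are reachable from each other. The graph IS connected.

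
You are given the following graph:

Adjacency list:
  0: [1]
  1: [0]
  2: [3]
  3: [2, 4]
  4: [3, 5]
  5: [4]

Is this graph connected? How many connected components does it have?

Checking connectivity: the graph has 2 connected component(s).
Components: [[0, 1], [2, 3, 4, 5]]. The graph is NOT connected.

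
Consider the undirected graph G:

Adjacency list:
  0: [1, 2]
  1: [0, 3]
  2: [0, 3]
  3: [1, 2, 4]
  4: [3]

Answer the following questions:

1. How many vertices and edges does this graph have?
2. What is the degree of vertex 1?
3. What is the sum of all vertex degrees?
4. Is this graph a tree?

Count: 5 vertices, 5 edges.
Vertex 1 has neighbors [0, 3], degree = 2.
Handshaking lemma: 2 * 5 = 10.
A tree on 5 vertices has 4 edges. This graph has 5 edges (1 extra). Not a tree.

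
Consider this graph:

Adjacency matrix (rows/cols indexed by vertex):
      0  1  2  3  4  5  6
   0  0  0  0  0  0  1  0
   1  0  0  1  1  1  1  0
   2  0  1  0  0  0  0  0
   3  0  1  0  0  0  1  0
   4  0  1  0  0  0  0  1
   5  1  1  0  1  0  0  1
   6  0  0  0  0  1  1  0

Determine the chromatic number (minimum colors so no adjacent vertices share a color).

The graph has a maximum clique of size 3 (lower bound on chromatic number).
A valid 3-coloring: {0: 0, 1: 0, 2: 1, 3: 2, 4: 1, 5: 1, 6: 0}.
Chromatic number = 3.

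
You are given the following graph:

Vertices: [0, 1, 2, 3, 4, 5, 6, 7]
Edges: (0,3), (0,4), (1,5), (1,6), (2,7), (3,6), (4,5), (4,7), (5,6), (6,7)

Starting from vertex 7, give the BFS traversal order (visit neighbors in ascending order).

BFS from vertex 7 (neighbors processed in ascending order):
Visit order: 7, 2, 4, 6, 0, 5, 1, 3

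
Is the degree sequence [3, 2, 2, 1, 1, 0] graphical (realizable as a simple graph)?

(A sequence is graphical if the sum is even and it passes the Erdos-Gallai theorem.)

Sum of degrees = 9. Sum is odd, so the sequence is NOT graphical.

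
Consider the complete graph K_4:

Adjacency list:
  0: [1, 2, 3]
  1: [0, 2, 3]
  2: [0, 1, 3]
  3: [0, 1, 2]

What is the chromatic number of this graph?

In K_4, every vertex is adjacent to every other vertex.
Each vertex needs a unique color.
Chromatic number = 4.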